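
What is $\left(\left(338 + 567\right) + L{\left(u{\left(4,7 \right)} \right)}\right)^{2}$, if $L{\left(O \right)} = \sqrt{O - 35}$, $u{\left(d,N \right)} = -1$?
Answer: $818989 + 10860 i \approx 8.1899 \cdot 10^{5} + 10860.0 i$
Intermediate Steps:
$L{\left(O \right)} = \sqrt{-35 + O}$
$\left(\left(338 + 567\right) + L{\left(u{\left(4,7 \right)} \right)}\right)^{2} = \left(\left(338 + 567\right) + \sqrt{-35 - 1}\right)^{2} = \left(905 + \sqrt{-36}\right)^{2} = \left(905 + 6 i\right)^{2}$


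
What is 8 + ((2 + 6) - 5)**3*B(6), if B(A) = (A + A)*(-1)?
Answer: -316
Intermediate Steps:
B(A) = -2*A (B(A) = (2*A)*(-1) = -2*A)
8 + ((2 + 6) - 5)**3*B(6) = 8 + ((2 + 6) - 5)**3*(-2*6) = 8 + (8 - 5)**3*(-12) = 8 + 3**3*(-12) = 8 + 27*(-12) = 8 - 324 = -316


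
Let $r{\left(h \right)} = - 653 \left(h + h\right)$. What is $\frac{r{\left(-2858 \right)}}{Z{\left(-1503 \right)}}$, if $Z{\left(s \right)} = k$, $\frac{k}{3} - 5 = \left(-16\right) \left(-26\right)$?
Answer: $\frac{3732548}{1263} \approx 2955.3$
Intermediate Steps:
$r{\left(h \right)} = - 1306 h$ ($r{\left(h \right)} = - 653 \cdot 2 h = - 1306 h$)
$k = 1263$ ($k = 15 + 3 \left(\left(-16\right) \left(-26\right)\right) = 15 + 3 \cdot 416 = 15 + 1248 = 1263$)
$Z{\left(s \right)} = 1263$
$\frac{r{\left(-2858 \right)}}{Z{\left(-1503 \right)}} = \frac{\left(-1306\right) \left(-2858\right)}{1263} = 3732548 \cdot \frac{1}{1263} = \frac{3732548}{1263}$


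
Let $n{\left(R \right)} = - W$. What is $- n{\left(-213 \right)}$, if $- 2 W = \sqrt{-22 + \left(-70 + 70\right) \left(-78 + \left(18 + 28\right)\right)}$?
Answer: $- \frac{i \sqrt{22}}{2} \approx - 2.3452 i$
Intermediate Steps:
$W = - \frac{i \sqrt{22}}{2}$ ($W = - \frac{\sqrt{-22 + \left(-70 + 70\right) \left(-78 + \left(18 + 28\right)\right)}}{2} = - \frac{\sqrt{-22 + 0 \left(-78 + 46\right)}}{2} = - \frac{\sqrt{-22 + 0 \left(-32\right)}}{2} = - \frac{\sqrt{-22 + 0}}{2} = - \frac{\sqrt{-22}}{2} = - \frac{i \sqrt{22}}{2} \approx - 2.3452 i$)
$n{\left(R \right)} = \frac{i \sqrt{22}}{2}$ ($n{\left(R \right)} = - \frac{\left(-1\right) i \sqrt{22}}{2} = \frac{i \sqrt{22}}{2}$)
$- n{\left(-213 \right)} = - \frac{i \sqrt{22}}{2}$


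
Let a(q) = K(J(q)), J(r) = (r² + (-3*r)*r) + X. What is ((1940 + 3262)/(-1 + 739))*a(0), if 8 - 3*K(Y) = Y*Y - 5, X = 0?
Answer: 3757/123 ≈ 30.545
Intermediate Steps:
J(r) = -2*r² (J(r) = (r² + (-3*r)*r) + 0 = (r² - 3*r²) + 0 = -2*r² + 0 = -2*r²)
K(Y) = 13/3 - Y²/3 (K(Y) = 8/3 - (Y*Y - 5)/3 = 8/3 - (Y² - 5)/3 = 8/3 - (-5 + Y²)/3 = 8/3 + (5/3 - Y²/3) = 13/3 - Y²/3)
a(q) = 13/3 - 4*q⁴/3
((1940 + 3262)/(-1 + 739))*a(0) = ((1940 + 3262)/(-1 + 739))*(13/3 - 4/3*0⁴) = (5202/738)*(13/3 - 4/3*0) = (5202*(1/738))*(13/3 + 0) = (289/41)*(13/3) = 3757/123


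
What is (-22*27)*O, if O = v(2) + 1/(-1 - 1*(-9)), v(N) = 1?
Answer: -2673/4 ≈ -668.25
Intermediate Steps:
O = 9/8 (O = 1 + 1/(-1 - 1*(-9)) = 1 + 1/(-1 + 9) = 1 + 1/8 = 1 + ⅛ = 9/8 ≈ 1.1250)
(-22*27)*O = -22*27*(9/8) = -594*9/8 = -2673/4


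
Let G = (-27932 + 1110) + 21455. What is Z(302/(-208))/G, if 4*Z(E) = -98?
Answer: 49/10734 ≈ 0.0045649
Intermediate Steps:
Z(E) = -49/2 (Z(E) = (1/4)*(-98) = -49/2)
G = -5367 (G = -26822 + 21455 = -5367)
Z(302/(-208))/G = -49/2/(-5367) = -49/2*(-1/5367) = 49/10734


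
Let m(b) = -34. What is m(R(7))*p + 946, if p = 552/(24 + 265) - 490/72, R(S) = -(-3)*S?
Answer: 340409/306 ≈ 1112.4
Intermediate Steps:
R(S) = 3*S
p = -50933/10404 (p = 552/289 - 490*1/72 = 552*(1/289) - 245/36 = 552/289 - 245/36 = -50933/10404 ≈ -4.8955)
m(R(7))*p + 946 = -34*(-50933/10404) + 946 = 50933/306 + 946 = 340409/306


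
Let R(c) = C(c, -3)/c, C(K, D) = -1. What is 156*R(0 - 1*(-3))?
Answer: -52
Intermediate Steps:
R(c) = -1/c
156*R(0 - 1*(-3)) = 156*(-1/(0 - 1*(-3))) = 156*(-1/(0 + 3)) = 156*(-1/3) = -52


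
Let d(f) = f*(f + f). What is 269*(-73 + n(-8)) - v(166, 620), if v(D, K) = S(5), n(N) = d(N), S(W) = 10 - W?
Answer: 14790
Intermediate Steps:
d(f) = 2*f**2 (d(f) = f*(2*f) = 2*f**2)
n(N) = 2*N**2
v(D, K) = 5 (v(D, K) = 10 - 1*5 = 10 - 5 = 5)
269*(-73 + n(-8)) - v(166, 620) = 269*(-73 + 2*(-8)**2) - 1*5 = 269*(-73 + 2*64) - 5 = 269*(-73 + 128) - 5 = 269*55 - 5 = 14795 - 5 = 14790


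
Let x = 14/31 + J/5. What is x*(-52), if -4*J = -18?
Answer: -10894/155 ≈ -70.284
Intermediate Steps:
J = 9/2 (J = -1/4*(-18) = 9/2 ≈ 4.5000)
x = 419/310 (x = 14/31 + (9/2)/5 = 14*(1/31) + (9/2)*(1/5) = 14/31 + 9/10 = 419/310 ≈ 1.3516)
x*(-52) = (419/310)*(-52) = -10894/155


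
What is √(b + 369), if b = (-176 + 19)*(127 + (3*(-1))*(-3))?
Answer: I*√20983 ≈ 144.85*I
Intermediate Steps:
b = -21352 (b = -157*(127 - 3*(-3)) = -157*(127 + 9) = -157*136 = -21352)
√(b + 369) = √(-21352 + 369) = √(-20983) = I*√20983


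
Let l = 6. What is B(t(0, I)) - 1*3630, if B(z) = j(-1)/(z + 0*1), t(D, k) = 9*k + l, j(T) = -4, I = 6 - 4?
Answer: -21781/6 ≈ -3630.2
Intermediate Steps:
I = 2
t(D, k) = 6 + 9*k (t(D, k) = 9*k + 6 = 6 + 9*k)
B(z) = -4/z (B(z) = -4/(z + 0*1) = -4/(z + 0) = -4/z)
B(t(0, I)) - 1*3630 = -4/(6 + 9*2) - 1*3630 = -4/(6 + 18) - 3630 = -4/24 - 3630 = -4*1/24 - 3630 = -1/6 - 3630 = -21781/6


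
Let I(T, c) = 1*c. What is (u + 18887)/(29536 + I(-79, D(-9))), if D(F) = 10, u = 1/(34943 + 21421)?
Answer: 1064546869/1665330744 ≈ 0.63924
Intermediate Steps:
u = 1/56364 ≈ 1.7742e-5
I(T, c) = c
(u + 18887)/(29536 + I(-79, D(-9))) = (1/56364 + 18887)/(29536 + 10) = (1064546869/56364)/29546 = (1064546869/56364)*(1/29546) = 1064546869/1665330744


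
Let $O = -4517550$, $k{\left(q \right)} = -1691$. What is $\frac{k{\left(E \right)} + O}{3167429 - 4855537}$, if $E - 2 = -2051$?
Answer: $\frac{4519241}{1688108} \approx 2.6771$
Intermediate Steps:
$E = -2049$ ($E = 2 - 2051 = -2049$)
$\frac{k{\left(E \right)} + O}{3167429 - 4855537} = \frac{-1691 - 4517550}{3167429 - 4855537} = - \frac{4519241}{-1688108} = \left(-4519241\right) \left(- \frac{1}{1688108}\right) = \frac{4519241}{1688108}$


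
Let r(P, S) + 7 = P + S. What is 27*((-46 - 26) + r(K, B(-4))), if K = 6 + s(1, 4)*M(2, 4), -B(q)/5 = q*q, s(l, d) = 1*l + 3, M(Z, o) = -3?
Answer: -4455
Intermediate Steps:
s(l, d) = 3 + l (s(l, d) = l + 3 = 3 + l)
B(q) = -5*q² (B(q) = -5*q*q = -5*q²)
K = -6 (K = 6 + (3 + 1)*(-3) = 6 + 4*(-3) = 6 - 12 = -6)
r(P, S) = -7 + P + S (r(P, S) = -7 + (P + S) = -7 + P + S)
27*((-46 - 26) + r(K, B(-4))) = 27*((-46 - 26) + (-7 - 6 - 5*(-4)²)) = 27*(-72 + (-7 - 6 - 5*16)) = 27*(-72 + (-7 - 6 - 80)) = 27*(-72 - 93) = 27*(-165) = -4455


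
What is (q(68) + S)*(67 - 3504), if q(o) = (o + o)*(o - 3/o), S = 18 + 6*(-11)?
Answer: -31599778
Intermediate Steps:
S = -48 (S = 18 - 66 = -48)
q(o) = 2*o*(o - 3/o) (q(o) = (2*o)*(o - 3/o) = 2*o*(o - 3/o))
(q(68) + S)*(67 - 3504) = ((-6 + 2*68²) - 48)*(67 - 3504) = ((-6 + 2*4624) - 48)*(-3437) = ((-6 + 9248) - 48)*(-3437) = (9242 - 48)*(-3437) = 9194*(-3437) = -31599778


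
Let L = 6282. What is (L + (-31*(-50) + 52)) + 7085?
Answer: 14969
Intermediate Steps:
(L + (-31*(-50) + 52)) + 7085 = (6282 + (-31*(-50) + 52)) + 7085 = (6282 + (1550 + 52)) + 7085 = (6282 + 1602) + 7085 = 7884 + 7085 = 14969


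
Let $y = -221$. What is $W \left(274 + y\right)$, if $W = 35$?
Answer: $1855$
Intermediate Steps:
$W \left(274 + y\right) = 35 \left(274 - 221\right) = 35 \cdot 53 = 1855$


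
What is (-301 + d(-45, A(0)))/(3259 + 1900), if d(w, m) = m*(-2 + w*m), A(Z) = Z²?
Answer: -43/737 ≈ -0.058345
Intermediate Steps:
d(w, m) = m*(-2 + m*w)
(-301 + d(-45, A(0)))/(3259 + 1900) = (-301 + 0²*(-2 + 0²*(-45)))/(3259 + 1900) = (-301 + 0*(-2 + 0*(-45)))/5159 = (-301 + 0*(-2 + 0))*(1/5159) = (-301 + 0*(-2))*(1/5159) = (-301 + 0)*(1/5159) = -301*1/5159 = -43/737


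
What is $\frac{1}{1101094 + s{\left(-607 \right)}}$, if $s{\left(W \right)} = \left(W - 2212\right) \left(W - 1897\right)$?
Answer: $\frac{1}{8159870} \approx 1.2255 \cdot 10^{-7}$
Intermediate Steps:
$s{\left(W \right)} = \left(-2212 + W\right) \left(-1897 + W\right)$
$\frac{1}{1101094 + s{\left(-607 \right)}} = \frac{1}{1101094 + \left(4196164 + \left(-607\right)^{2} - -2494163\right)} = \frac{1}{1101094 + \left(4196164 + 368449 + 2494163\right)} = \frac{1}{1101094 + 7058776} = \frac{1}{8159870}$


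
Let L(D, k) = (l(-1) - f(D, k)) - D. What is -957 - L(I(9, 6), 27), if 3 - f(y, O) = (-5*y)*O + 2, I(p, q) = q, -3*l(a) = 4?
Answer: -416/3 ≈ -138.67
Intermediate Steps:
l(a) = -4/3 (l(a) = -1/3*4 = -4/3)
f(y, O) = 1 + 5*O*y (f(y, O) = 3 - ((-5*y)*O + 2) = 3 - (-5*O*y + 2) = 3 - (2 - 5*O*y) = 3 + (-2 + 5*O*y) = 1 + 5*O*y)
L(D, k) = -7/3 - D - 5*D*k (L(D, k) = (-4/3 - (1 + 5*k*D)) - D = (-4/3 - (1 + 5*D*k)) - D = (-4/3 + (-1 - 5*D*k)) - D = (-7/3 - 5*D*k) - D = -7/3 - D - 5*D*k)
-957 - L(I(9, 6), 27) = -957 - (-7/3 - 1*6 - 5*6*27) = -957 - (-7/3 - 6 - 810) = -957 - 1*(-2455/3) = -957 + 2455/3 = -416/3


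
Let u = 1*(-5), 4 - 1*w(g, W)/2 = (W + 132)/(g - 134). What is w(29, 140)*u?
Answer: -1384/21 ≈ -65.905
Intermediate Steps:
w(g, W) = 8 - 2*(132 + W)/(-134 + g) (w(g, W) = 8 - 2*(W + 132)/(g - 134) = 8 - 2*(132 + W)/(-134 + g))
u = -5
w(29, 140)*u = (2*(-668 - 1*140 + 4*29)/(-134 + 29))*(-5) = (2*(-668 - 140 + 116)/(-105))*(-5) = (2*(-1/105)*(-692))*(-5) = (1384/105)*(-5) = -1384/21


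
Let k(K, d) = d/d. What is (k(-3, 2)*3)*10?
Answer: 30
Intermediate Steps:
k(K, d) = 1
(k(-3, 2)*3)*10 = (1*3)*10 = 3*10 = 30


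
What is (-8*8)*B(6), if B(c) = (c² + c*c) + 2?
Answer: -4736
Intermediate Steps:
B(c) = 2 + 2*c² (B(c) = (c² + c²) + 2 = 2*c² + 2 = 2 + 2*c²)
(-8*8)*B(6) = (-8*8)*(2 + 2*6²) = -64*(2 + 2*36) = -64*(2 + 72) = -64*74 = -4736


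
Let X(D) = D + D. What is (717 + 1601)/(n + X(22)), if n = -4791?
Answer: -2318/4747 ≈ -0.48831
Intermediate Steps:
X(D) = 2*D
(717 + 1601)/(n + X(22)) = (717 + 1601)/(-4791 + 2*22) = 2318/(-4791 + 44) = 2318/(-4747) = 2318*(-1/4747) = -2318/4747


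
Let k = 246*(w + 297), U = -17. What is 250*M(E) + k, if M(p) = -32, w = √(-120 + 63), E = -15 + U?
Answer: 65062 + 246*I*√57 ≈ 65062.0 + 1857.3*I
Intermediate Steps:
E = -32 (E = -15 - 17 = -32)
w = I*√57 (w = √(-57) = I*√57 ≈ 7.5498*I)
k = 73062 + 246*I*√57 (k = 246*(I*√57 + 297) = 246*(297 + I*√57) = 73062 + 246*I*√57 ≈ 73062.0 + 1857.3*I)
250*M(E) + k = 250*(-32) + (73062 + 246*I*√57) = -8000 + (73062 + 246*I*√57) = 65062 + 246*I*√57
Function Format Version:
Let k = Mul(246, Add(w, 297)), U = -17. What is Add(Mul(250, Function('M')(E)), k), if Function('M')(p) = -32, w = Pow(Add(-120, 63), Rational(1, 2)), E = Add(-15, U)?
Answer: Add(65062, Mul(246, I, Pow(57, Rational(1, 2)))) ≈ Add(65062., Mul(1857.3, I))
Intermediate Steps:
E = -32 (E = Add(-15, -17) = -32)
w = Mul(I, Pow(57, Rational(1, 2))) (w = Pow(-57, Rational(1, 2)) = Mul(I, Pow(57, Rational(1, 2))) ≈ Mul(7.5498, I))
k = Add(73062, Mul(246, I, Pow(57, Rational(1, 2)))) (k = Mul(246, Add(Mul(I, Pow(57, Rational(1, 2))), 297)) = Mul(246, Add(297, Mul(I, Pow(57, Rational(1, 2))))) = Add(73062, Mul(246, I, Pow(57, Rational(1, 2)))) ≈ Add(73062., Mul(1857.3, I)))
Add(Mul(250, Function('M')(E)), k) = Add(Mul(250, -32), Add(73062, Mul(246, I, Pow(57, Rational(1, 2))))) = Add(-8000, Add(73062, Mul(246, I, Pow(57, Rational(1, 2))))) = Add(65062, Mul(246, I, Pow(57, Rational(1, 2))))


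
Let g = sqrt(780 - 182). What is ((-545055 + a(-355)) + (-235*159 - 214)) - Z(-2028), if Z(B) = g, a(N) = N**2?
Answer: -456609 - sqrt(598) ≈ -4.5663e+5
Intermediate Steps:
g = sqrt(598) ≈ 24.454
Z(B) = sqrt(598)
((-545055 + a(-355)) + (-235*159 - 214)) - Z(-2028) = ((-545055 + (-355)**2) + (-235*159 - 214)) - sqrt(598) = ((-545055 + 126025) + (-37365 - 214)) - sqrt(598) = (-419030 - 37579) - sqrt(598) = -456609 - sqrt(598)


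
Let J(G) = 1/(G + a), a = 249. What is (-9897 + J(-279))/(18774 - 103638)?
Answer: 296911/2545920 ≈ 0.11662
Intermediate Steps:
J(G) = 1/(249 + G) (J(G) = 1/(G + 249) = 1/(249 + G))
(-9897 + J(-279))/(18774 - 103638) = (-9897 + 1/(249 - 279))/(18774 - 103638) = (-9897 + 1/(-30))/(-84864) = (-9897 - 1/30)*(-1/84864) = -296911/30*(-1/84864) = 296911/2545920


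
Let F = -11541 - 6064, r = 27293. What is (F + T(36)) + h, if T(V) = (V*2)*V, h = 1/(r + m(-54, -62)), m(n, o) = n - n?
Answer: -409749808/27293 ≈ -15013.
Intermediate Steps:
m(n, o) = 0
h = 1/27293 (h = 1/(27293 + 0) = 1/27293 ≈ 3.6639e-5)
F = -17605
T(V) = 2*V**2 (T(V) = (2*V)*V = 2*V**2)
(F + T(36)) + h = (-17605 + 2*36**2) + 1/27293 = (-17605 + 2*1296) + 1/27293 = (-17605 + 2592) + 1/27293 = -15013 + 1/27293 = -409749808/27293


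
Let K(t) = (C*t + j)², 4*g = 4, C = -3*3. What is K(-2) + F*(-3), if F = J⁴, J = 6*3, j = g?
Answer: -314567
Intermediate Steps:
C = -9
g = 1 (g = (¼)*4 = 1)
j = 1
J = 18
F = 104976 (F = 18⁴ = 104976)
K(t) = (1 - 9*t)² (K(t) = (-9*t + 1)² = (1 - 9*t)²)
K(-2) + F*(-3) = (-1 + 9*(-2))² + 104976*(-3) = (-1 - 18)² - 314928 = (-19)² - 314928 = 361 - 314928 = -314567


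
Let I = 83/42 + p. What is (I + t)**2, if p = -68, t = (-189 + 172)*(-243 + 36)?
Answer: 21032250625/1764 ≈ 1.1923e+7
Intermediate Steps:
t = 3519 (t = -17*(-207) = 3519)
I = -2773/42 (I = 83/42 - 68 = -2773/42 ≈ -66.024)
(I + t)**2 = (-2773/42 + 3519)**2 = (145025/42)**2 = 21032250625/1764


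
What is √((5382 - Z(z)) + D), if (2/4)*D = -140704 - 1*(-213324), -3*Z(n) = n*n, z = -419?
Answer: √1882281/3 ≈ 457.32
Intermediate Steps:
Z(n) = -n²/3 (Z(n) = -n*n/3 = -n²/3)
D = 145240 (D = 2*(-140704 - 1*(-213324)) = 2*(-140704 + 213324) = 2*72620 = 145240)
√((5382 - Z(z)) + D) = √((5382 - (-1)*(-419)²/3) + 145240) = √((5382 - (-1)*175561/3) + 145240) = √((5382 - 1*(-175561/3)) + 145240) = √((5382 + 175561/3) + 145240) = √(191707/3 + 145240) = √(627427/3) = √1882281/3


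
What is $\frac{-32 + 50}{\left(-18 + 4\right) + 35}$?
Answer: $\frac{6}{7} \approx 0.85714$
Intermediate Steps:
$\frac{-32 + 50}{\left(-18 + 4\right) + 35} = \frac{18}{-14 + 35} = \frac{18}{21} = 18 \cdot \frac{1}{21} = \frac{6}{7}$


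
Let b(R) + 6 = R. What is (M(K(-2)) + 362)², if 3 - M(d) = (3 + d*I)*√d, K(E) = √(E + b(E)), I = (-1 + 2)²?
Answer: (-365 + (-10)^(¾) + 3*(-10)^(¼))² ≈ 1.3331e+5 - 5659.7*I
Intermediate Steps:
I = 1 (I = 1² = 1)
b(R) = -6 + R
K(E) = √(-6 + 2*E) (K(E) = √(E + (-6 + E)) = √(-6 + 2*E))
M(d) = 3 - √d*(3 + d) (M(d) = 3 - (3 + d*1)*√d = 3 - (3 + d)*√d = 3 - √d*(3 + d))
(M(K(-2)) + 362)² = ((3 - (√(-6 + 2*(-2)))^(3/2) - 3*(-6 + 2*(-2))^(¼)) + 362)² = ((3 - (√(-6 - 4))^(3/2) - 3*(-6 - 4)^(¼)) + 362)² = ((3 - (√(-10))^(3/2) - 3*(-10)^(¼)) + 362)² = ((3 - (I*√10)^(3/2) - 3*10^(¼)*√I) + 362)² = ((3 - 10^(¾)*I^(3/2) - 3*10^(¼)*√I) + 362)² = (365 - 10^(¾)*I^(3/2) - 3*10^(¼)*√I)²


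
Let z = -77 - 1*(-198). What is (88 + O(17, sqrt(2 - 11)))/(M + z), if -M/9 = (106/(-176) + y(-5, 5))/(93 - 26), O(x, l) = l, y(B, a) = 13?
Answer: 518848/703597 + 17688*I/703597 ≈ 0.73742 + 0.025139*I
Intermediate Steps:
z = 121 (z = -77 + 198 = 121)
M = -9819/5896 (M = -9*(106/(-176) + 13)/(93 - 26) = -9*(106*(-1/176) + 13)/67 = -9*(-53/88 + 13)/67 = -9819/(88*67) = -9*1091/5896 = -9819/5896 ≈ -1.6654)
(88 + O(17, sqrt(2 - 11)))/(M + z) = (88 + sqrt(2 - 11))/(-9819/5896 + 121) = (88 + sqrt(-9))/(703597/5896) = (88 + 3*I)*(5896/703597) = 518848/703597 + 17688*I/703597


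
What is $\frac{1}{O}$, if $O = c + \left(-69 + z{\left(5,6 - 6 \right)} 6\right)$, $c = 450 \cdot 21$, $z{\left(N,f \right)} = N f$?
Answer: $\frac{1}{9381} \approx 0.0001066$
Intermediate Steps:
$c = 9450$
$O = 9381$ ($O = 9450 - \left(69 - 5 \left(6 - 6\right) 6\right) = 9450 - \left(69 - 5 \cdot 0 \cdot 6\right) = 9450 + \left(-69 + 0 \cdot 6\right) = 9450 + \left(-69 + 0\right) = 9450 - 69 = 9381$)
$\frac{1}{O} = \frac{1}{9381}$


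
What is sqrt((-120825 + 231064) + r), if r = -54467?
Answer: 2*sqrt(13943) ≈ 236.16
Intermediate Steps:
sqrt((-120825 + 231064) + r) = sqrt((-120825 + 231064) - 54467) = sqrt(110239 - 54467) = sqrt(55772) = 2*sqrt(13943)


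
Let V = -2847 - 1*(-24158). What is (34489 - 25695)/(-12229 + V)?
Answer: 4397/4541 ≈ 0.96829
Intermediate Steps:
V = 21311 (V = -2847 + 24158 = 21311)
(34489 - 25695)/(-12229 + V) = (34489 - 25695)/(-12229 + 21311) = 8794/9082 = 8794*(1/9082) = 4397/4541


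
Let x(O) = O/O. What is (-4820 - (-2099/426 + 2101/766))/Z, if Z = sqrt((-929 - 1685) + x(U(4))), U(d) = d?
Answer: 393032578*I*sqrt(2613)/213165927 ≈ 94.25*I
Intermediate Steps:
x(O) = 1
Z = I*sqrt(2613) (Z = sqrt((-929 - 1685) + 1) = sqrt(-2614 + 1) = sqrt(-2613) = I*sqrt(2613) ≈ 51.117*I)
(-4820 - (-2099/426 + 2101/766))/Z = (-4820 - (-2099/426 + 2101/766))/((I*sqrt(2613))) = (-4820 - (-2099*1/426 + 2101*(1/766)))*(-I*sqrt(2613)/2613) = (-4820 - (-2099/426 + 2101/766))*(-I*sqrt(2613)/2613) = (-4820 - 1*(-178202/81579))*(-I*sqrt(2613)/2613) = (-4820 + 178202/81579)*(-I*sqrt(2613)/2613) = -(-393032578)*I*sqrt(2613)/213165927 = 393032578*I*sqrt(2613)/213165927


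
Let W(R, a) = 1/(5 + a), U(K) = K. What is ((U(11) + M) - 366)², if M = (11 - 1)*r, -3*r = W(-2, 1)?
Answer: 10240000/81 ≈ 1.2642e+5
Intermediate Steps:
r = -1/18 (r = -1/(3*(5 + 1)) = -⅓/6 = -⅓*⅙ = -1/18 ≈ -0.055556)
M = -5/9 (M = (11 - 1)*(-1/18) = 10*(-1/18) = -5/9 ≈ -0.55556)
((U(11) + M) - 366)² = ((11 - 5/9) - 366)² = (94/9 - 366)² = (-3200/9)² = 10240000/81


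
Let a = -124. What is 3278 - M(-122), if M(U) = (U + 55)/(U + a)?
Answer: 806321/246 ≈ 3277.7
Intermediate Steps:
M(U) = (55 + U)/(-124 + U) (M(U) = (U + 55)/(U - 124) = (55 + U)/(-124 + U))
3278 - M(-122) = 3278 - (55 - 122)/(-124 - 122) = 3278 - (-67)/(-246) = 3278 - (-1)*(-67)/246 = 3278 - 1*67/246 = 3278 - 67/246 = 806321/246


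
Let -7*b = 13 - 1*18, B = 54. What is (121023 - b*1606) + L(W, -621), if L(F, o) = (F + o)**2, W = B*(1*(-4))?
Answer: 5743114/7 ≈ 8.2045e+5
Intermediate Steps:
b = 5/7 (b = -(13 - 1*18)/7 = -(13 - 18)/7 = -1/7*(-5) = 5/7 ≈ 0.71429)
W = -216 (W = 54*(1*(-4)) = 54*(-4) = -216)
(121023 - b*1606) + L(W, -621) = (121023 - 5*1606/7) + (-216 - 621)**2 = (121023 - 1*8030/7) + (-837)**2 = (121023 - 8030/7) + 700569 = 839131/7 + 700569 = 5743114/7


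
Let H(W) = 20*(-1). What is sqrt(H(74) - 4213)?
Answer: I*sqrt(4233) ≈ 65.062*I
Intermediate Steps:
H(W) = -20
sqrt(H(74) - 4213) = sqrt(-20 - 4213) = sqrt(-4233) = I*sqrt(4233)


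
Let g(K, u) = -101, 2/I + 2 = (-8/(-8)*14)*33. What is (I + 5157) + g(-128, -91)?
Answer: 1162881/230 ≈ 5056.0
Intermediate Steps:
I = 1/230 (I = 2/(-2 + (-8/(-8)*14)*33) = 2/(-2 + (-8*(-1/8)*14)*33) = 2/(-2 + (1*14)*33) = 2/(-2 + 14*33) = 2/(-2 + 462) = 2/460 = 2*(1/460) = 1/230 ≈ 0.0043478)
(I + 5157) + g(-128, -91) = (1/230 + 5157) - 101 = 1186111/230 - 101 = 1162881/230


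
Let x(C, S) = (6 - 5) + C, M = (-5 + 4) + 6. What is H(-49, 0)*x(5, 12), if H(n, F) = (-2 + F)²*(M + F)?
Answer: 120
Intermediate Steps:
M = 5 (M = -1 + 6 = 5)
H(n, F) = (-2 + F)²*(5 + F)
x(C, S) = 1 + C
H(-49, 0)*x(5, 12) = ((-2 + 0)²*(5 + 0))*(1 + 5) = ((-2)²*5)*6 = (4*5)*6 = 20*6 = 120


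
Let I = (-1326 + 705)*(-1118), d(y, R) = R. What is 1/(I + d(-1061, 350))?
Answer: 1/694628 ≈ 1.4396e-6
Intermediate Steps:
I = 694278 (I = -621*(-1118) = 694278)
1/(I + d(-1061, 350)) = 1/(694278 + 350) = 1/694628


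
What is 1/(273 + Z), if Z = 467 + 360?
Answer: 1/1100 ≈ 0.00090909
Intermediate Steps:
Z = 827
1/(273 + Z) = 1/(273 + 827) = 1/1100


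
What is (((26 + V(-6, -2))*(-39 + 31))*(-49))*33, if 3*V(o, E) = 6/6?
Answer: 340648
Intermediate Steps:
V(o, E) = ⅓ (V(o, E) = (6/6)/3 = (6*(⅙))/3 = (⅓)*1 = ⅓)
(((26 + V(-6, -2))*(-39 + 31))*(-49))*33 = (((26 + ⅓)*(-39 + 31))*(-49))*33 = (((79/3)*(-8))*(-49))*33 = -632/3*(-49)*33 = (30968/3)*33 = 340648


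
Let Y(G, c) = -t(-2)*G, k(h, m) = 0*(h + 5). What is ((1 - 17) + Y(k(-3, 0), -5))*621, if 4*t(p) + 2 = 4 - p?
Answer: -9936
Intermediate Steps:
t(p) = 1/2 - p/4 (t(p) = -1/2 + (4 - p)/4 = -1/2 + (1 - p/4) = 1/2 - p/4)
k(h, m) = 0 (k(h, m) = 0*(5 + h) = 0)
Y(G, c) = -G (Y(G, c) = -(1/2 - 1/4*(-2))*G = -(1/2 + 1/2)*G = -G)
((1 - 17) + Y(k(-3, 0), -5))*621 = ((1 - 17) - 1*0)*621 = (-16 + 0)*621 = -16*621 = -9936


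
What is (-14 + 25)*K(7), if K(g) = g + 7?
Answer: 154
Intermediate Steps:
K(g) = 7 + g
(-14 + 25)*K(7) = (-14 + 25)*(7 + 7) = 11*14 = 154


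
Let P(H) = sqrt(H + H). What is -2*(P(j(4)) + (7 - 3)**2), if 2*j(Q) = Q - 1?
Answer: -32 - 2*sqrt(3) ≈ -35.464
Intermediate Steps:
j(Q) = -1/2 + Q/2 (j(Q) = (Q - 1)/2 = (-1 + Q)/2 = -1/2 + Q/2)
P(H) = sqrt(2)*sqrt(H) (P(H) = sqrt(2*H) = sqrt(2)*sqrt(H))
-2*(P(j(4)) + (7 - 3)**2) = -2*(sqrt(2)*sqrt(-1/2 + (1/2)*4) + (7 - 3)**2) = -2*(sqrt(2)*sqrt(-1/2 + 2) + 4**2) = -2*(sqrt(2)*sqrt(3/2) + 16) = -2*(sqrt(2)*(sqrt(6)/2) + 16) = -2*(sqrt(3) + 16) = -2*(16 + sqrt(3)) = -32 - 2*sqrt(3)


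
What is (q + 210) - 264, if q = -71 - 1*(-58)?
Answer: -67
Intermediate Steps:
q = -13 (q = -71 + 58 = -13)
(q + 210) - 264 = (-13 + 210) - 264 = 197 - 264 = -67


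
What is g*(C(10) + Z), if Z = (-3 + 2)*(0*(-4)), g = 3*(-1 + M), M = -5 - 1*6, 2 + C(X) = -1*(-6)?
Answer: -144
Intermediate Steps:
C(X) = 4 (C(X) = -2 - 1*(-6) = -2 + 6 = 4)
M = -11 (M = -5 - 6 = -11)
g = -36 (g = 3*(-1 - 11) = 3*(-12) = -36)
Z = 0 (Z = -1*0 = 0)
g*(C(10) + Z) = -36*(4 + 0) = -36*4 = -144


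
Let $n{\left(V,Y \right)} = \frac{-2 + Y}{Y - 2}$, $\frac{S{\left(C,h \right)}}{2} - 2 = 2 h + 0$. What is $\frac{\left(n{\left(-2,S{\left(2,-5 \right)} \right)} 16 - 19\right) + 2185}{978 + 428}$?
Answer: $\frac{1091}{703} \approx 1.5519$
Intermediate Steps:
$S{\left(C,h \right)} = 4 + 4 h$ ($S{\left(C,h \right)} = 4 + 2 \left(2 h + 0\right) = 4 + 2 \cdot 2 h = 4 + 4 h$)
$n{\left(V,Y \right)} = 1$ ($n{\left(V,Y \right)} = \frac{-2 + Y}{-2 + Y} = 1$)
$\frac{\left(n{\left(-2,S{\left(2,-5 \right)} \right)} 16 - 19\right) + 2185}{978 + 428} = \frac{\left(1 \cdot 16 - 19\right) + 2185}{978 + 428} = \frac{\left(16 - 19\right) + 2185}{1406} = \left(-3 + 2185\right) \frac{1}{1406} = 2182 \cdot \frac{1}{1406} = \frac{1091}{703}$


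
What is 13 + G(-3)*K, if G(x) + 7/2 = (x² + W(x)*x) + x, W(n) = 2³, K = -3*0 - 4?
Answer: 99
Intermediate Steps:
K = -4 (K = 0 - 4 = -4)
W(n) = 8
G(x) = -7/2 + x² + 9*x (G(x) = -7/2 + ((x² + 8*x) + x) = -7/2 + (x² + 9*x) = -7/2 + x² + 9*x)
13 + G(-3)*K = 13 + (-7/2 + (-3)² + 9*(-3))*(-4) = 13 + (-7/2 + 9 - 27)*(-4) = 13 - 43/2*(-4) = 13 + 86 = 99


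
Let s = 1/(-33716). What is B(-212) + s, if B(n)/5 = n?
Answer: -35738961/33716 ≈ -1060.0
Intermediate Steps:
B(n) = 5*n
s = -1/33716 ≈ -2.9660e-5
B(-212) + s = 5*(-212) - 1/33716 = -1060 - 1/33716 = -35738961/33716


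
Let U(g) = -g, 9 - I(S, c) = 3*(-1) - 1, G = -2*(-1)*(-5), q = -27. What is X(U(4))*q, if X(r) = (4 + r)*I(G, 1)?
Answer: 0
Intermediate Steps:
G = -10 (G = 2*(-5) = -10)
I(S, c) = 13 (I(S, c) = 9 - (3*(-1) - 1) = 9 - (-3 - 1) = 9 - 1*(-4) = 9 + 4 = 13)
X(r) = 52 + 13*r (X(r) = (4 + r)*13 = 52 + 13*r)
X(U(4))*q = (52 + 13*(-1*4))*(-27) = (52 + 13*(-4))*(-27) = (52 - 52)*(-27) = 0*(-27) = 0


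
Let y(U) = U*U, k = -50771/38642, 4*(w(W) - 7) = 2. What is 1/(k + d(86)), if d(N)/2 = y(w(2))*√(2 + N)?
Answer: 1961892982/1663053559960559 + 335970936900*√22/1663053559960559 ≈ 0.00094874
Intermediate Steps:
w(W) = 15/2 (w(W) = 7 + (¼)*2 = 7 + ½ = 15/2)
k = -50771/38642 (k = -50771*1/38642 = -50771/38642 ≈ -1.3139)
y(U) = U²
d(N) = 225*√(2 + N)/2 (d(N) = 2*((15/2)²*√(2 + N)) = 2*(225*√(2 + N)/4) = 225*√(2 + N)/2)
1/(k + d(86)) = 1/(-50771/38642 + 225*√(2 + 86)/2) = 1/(-50771/38642 + 225*√88/2) = 1/(-50771/38642 + 225*(2*√22)/2) = 1/(-50771/38642 + 225*√22)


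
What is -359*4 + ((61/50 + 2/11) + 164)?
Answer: -698829/550 ≈ -1270.6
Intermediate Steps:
-359*4 + ((61/50 + 2/11) + 164) = -1436 + ((61*(1/50) + 2*(1/11)) + 164) = -1436 + ((61/50 + 2/11) + 164) = -1436 + (771/550 + 164) = -1436 + 90971/550 = -698829/550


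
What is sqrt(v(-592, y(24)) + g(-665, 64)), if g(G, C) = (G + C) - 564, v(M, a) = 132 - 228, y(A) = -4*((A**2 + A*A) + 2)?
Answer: I*sqrt(1261) ≈ 35.511*I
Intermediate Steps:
y(A) = -8 - 8*A**2 (y(A) = -4*((A**2 + A**2) + 2) = -4*(2*A**2 + 2) = -4*(2 + 2*A**2) = -8 - 8*A**2)
v(M, a) = -96
g(G, C) = -564 + C + G (g(G, C) = (C + G) - 564 = -564 + C + G)
sqrt(v(-592, y(24)) + g(-665, 64)) = sqrt(-96 + (-564 + 64 - 665)) = sqrt(-96 - 1165) = sqrt(-1261) = I*sqrt(1261)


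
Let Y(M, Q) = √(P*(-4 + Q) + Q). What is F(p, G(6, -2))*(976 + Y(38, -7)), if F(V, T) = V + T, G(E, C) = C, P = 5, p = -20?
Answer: -21472 - 22*I*√62 ≈ -21472.0 - 173.23*I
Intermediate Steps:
F(V, T) = T + V
Y(M, Q) = √(-20 + 6*Q) (Y(M, Q) = √(5*(-4 + Q) + Q) = √((-20 + 5*Q) + Q) = √(-20 + 6*Q))
F(p, G(6, -2))*(976 + Y(38, -7)) = (-2 - 20)*(976 + √(-20 + 6*(-7))) = -22*(976 + √(-20 - 42)) = -22*(976 + √(-62)) = -22*(976 + I*√62) = -21472 - 22*I*√62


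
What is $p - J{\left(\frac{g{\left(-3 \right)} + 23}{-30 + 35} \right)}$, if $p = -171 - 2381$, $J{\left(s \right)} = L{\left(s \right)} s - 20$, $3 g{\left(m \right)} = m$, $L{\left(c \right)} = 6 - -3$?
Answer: $- \frac{12858}{5} \approx -2571.6$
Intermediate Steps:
$L{\left(c \right)} = 9$ ($L{\left(c \right)} = 6 + 3 = 9$)
$g{\left(m \right)} = \frac{m}{3}$
$J{\left(s \right)} = -20 + 9 s$ ($J{\left(s \right)} = 9 s - 20 = -20 + 9 s$)
$p = -2552$
$p - J{\left(\frac{g{\left(-3 \right)} + 23}{-30 + 35} \right)} = -2552 - \left(-20 + 9 \frac{\frac{1}{3} \left(-3\right) + 23}{-30 + 35}\right) = -2552 - \left(-20 + 9 \frac{-1 + 23}{5}\right) = -2552 - \left(-20 + 9 \cdot 22 \cdot \frac{1}{5}\right) = -2552 - \left(-20 + 9 \cdot \frac{22}{5}\right) = -2552 - \left(-20 + \frac{198}{5}\right) = -2552 - \frac{98}{5} = - \frac{12858}{5}$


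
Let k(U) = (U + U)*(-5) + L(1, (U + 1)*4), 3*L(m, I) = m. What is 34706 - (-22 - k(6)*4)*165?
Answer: -1044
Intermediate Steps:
L(m, I) = m/3
k(U) = 1/3 - 10*U (k(U) = (U + U)*(-5) + (1/3)*1 = (2*U)*(-5) + 1/3 = -10*U + 1/3 = 1/3 - 10*U)
34706 - (-22 - k(6)*4)*165 = 34706 - (-22 - (1/3 - 10*6)*4)*165 = 34706 - (-22 - (1/3 - 60)*4)*165 = 34706 - (-22 - (-179)*4/3)*165 = 34706 - (-22 - 1*(-716/3))*165 = 34706 - (-22 + 716/3)*165 = 34706 - 650*165/3 = 34706 - 1*35750 = 34706 - 35750 = -1044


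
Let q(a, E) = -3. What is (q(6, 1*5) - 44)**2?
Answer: 2209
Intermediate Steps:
(q(6, 1*5) - 44)**2 = (-3 - 44)**2 = (-47)**2 = 2209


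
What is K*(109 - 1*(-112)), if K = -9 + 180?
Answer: 37791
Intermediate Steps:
K = 171
K*(109 - 1*(-112)) = 171*(109 - 1*(-112)) = 171*(109 + 112) = 171*221 = 37791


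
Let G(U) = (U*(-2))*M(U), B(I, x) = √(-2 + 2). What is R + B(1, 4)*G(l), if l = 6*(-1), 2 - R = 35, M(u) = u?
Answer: -33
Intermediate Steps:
B(I, x) = 0 (B(I, x) = √0 = 0)
R = -33 (R = 2 - 1*35 = 2 - 35 = -33)
l = -6
G(U) = -2*U² (G(U) = (U*(-2))*U = (-2*U)*U = -2*U²)
R + B(1, 4)*G(l) = -33 + 0*(-2*(-6)²) = -33 + 0*(-2*36) = -33 + 0*(-72) = -33 + 0 = -33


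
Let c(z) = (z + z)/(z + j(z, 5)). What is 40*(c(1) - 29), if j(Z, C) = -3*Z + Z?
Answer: -1240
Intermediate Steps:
j(Z, C) = -2*Z
c(z) = -2 (c(z) = (z + z)/(z - 2*z) = (2*z)/((-z)) = (2*z)*(-1/z) = -2)
40*(c(1) - 29) = 40*(-2 - 29) = 40*(-31) = -1240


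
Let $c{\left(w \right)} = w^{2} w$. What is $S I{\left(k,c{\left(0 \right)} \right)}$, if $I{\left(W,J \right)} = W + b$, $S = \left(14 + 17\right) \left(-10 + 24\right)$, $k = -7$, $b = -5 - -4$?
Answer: $-3472$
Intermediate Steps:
$b = -1$ ($b = -5 + 4 = -1$)
$c{\left(w \right)} = w^{3}$
$S = 434$ ($S = 31 \cdot 14 = 434$)
$I{\left(W,J \right)} = -1 + W$ ($I{\left(W,J \right)} = W - 1 = -1 + W$)
$S I{\left(k,c{\left(0 \right)} \right)} = 434 \left(-1 - 7\right) = 434 \left(-8\right) = -3472$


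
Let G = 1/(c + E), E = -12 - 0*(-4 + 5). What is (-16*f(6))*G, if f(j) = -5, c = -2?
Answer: -40/7 ≈ -5.7143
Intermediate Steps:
E = -12 (E = -12 - 0 = -12 - 1*0 = -12 + 0 = -12)
G = -1/14 (G = 1/(-2 - 12) = 1/(-14) = -1/14 ≈ -0.071429)
(-16*f(6))*G = -16*(-5)*(-1/14) = 80*(-1/14) = -40/7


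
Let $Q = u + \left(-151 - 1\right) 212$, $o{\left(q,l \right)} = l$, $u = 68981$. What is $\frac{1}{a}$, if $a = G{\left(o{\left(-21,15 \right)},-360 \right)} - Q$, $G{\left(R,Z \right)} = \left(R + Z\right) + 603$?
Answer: $- \frac{1}{36499} \approx -2.7398 \cdot 10^{-5}$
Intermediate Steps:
$G{\left(R,Z \right)} = 603 + R + Z$
$Q = 36757$ ($Q = 68981 + \left(-151 - 1\right) 212 = 68981 - 32224 = 36757$)
$a = -36499$ ($a = \left(603 + 15 - 360\right) - 36757 = 258 - 36757 = -36499$)
$\frac{1}{a} = \frac{1}{-36499} = - \frac{1}{36499}$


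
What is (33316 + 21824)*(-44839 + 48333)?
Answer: 192659160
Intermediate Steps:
(33316 + 21824)*(-44839 + 48333) = 55140*3494 = 192659160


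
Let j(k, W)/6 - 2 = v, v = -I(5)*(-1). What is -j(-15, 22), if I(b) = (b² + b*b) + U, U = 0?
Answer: -312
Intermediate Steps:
I(b) = 2*b² (I(b) = (b² + b*b) + 0 = (b² + b²) + 0 = 2*b² + 0 = 2*b²)
v = 50 (v = -2*5²*(-1) = -2*25*(-1) = -1*50*(-1) = -50*(-1) = 50)
j(k, W) = 312 (j(k, W) = 12 + 6*50 = 12 + 300 = 312)
-j(-15, 22) = -1*312 = -312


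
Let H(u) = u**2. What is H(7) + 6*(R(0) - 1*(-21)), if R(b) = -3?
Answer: 157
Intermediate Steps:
H(7) + 6*(R(0) - 1*(-21)) = 7**2 + 6*(-3 - 1*(-21)) = 49 + 6*(-3 + 21) = 49 + 6*18 = 49 + 108 = 157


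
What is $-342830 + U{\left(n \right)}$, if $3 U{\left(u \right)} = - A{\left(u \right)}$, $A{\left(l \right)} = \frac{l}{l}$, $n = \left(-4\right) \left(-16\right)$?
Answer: $- \frac{1028491}{3} \approx -3.4283 \cdot 10^{5}$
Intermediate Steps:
$n = 64$
$A{\left(l \right)} = 1$
$U{\left(u \right)} = - \frac{1}{3}$ ($U{\left(u \right)} = \frac{\left(-1\right) 1}{3} = \frac{1}{3} \left(-1\right) = - \frac{1}{3}$)
$-342830 + U{\left(n \right)} = -342830 - \frac{1}{3} = - \frac{1028491}{3}$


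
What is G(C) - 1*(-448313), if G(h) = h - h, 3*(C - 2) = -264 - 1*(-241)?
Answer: 448313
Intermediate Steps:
C = -17/3 (C = 2 + (-264 - 1*(-241))/3 = 2 + (-264 + 241)/3 = 2 + (⅓)*(-23) = 2 - 23/3 = -17/3 ≈ -5.6667)
G(h) = 0
G(C) - 1*(-448313) = 0 - 1*(-448313) = 0 + 448313 = 448313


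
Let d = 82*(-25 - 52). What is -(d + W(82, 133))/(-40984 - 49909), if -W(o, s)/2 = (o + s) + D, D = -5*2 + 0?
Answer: -6724/90893 ≈ -0.073977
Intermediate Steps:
d = -6314 (d = 82*(-77) = -6314)
D = -10 (D = -10 + 0 = -10)
W(o, s) = 20 - 2*o - 2*s (W(o, s) = -2*((o + s) - 10) = -2*(-10 + o + s) = 20 - 2*o - 2*s)
-(d + W(82, 133))/(-40984 - 49909) = -(-6314 + (20 - 2*82 - 2*133))/(-40984 - 49909) = -(-6314 + (20 - 164 - 266))/(-90893) = -(-6314 - 410)*(-1)/90893 = -(-6724)*(-1)/90893 = -1*6724/90893 = -6724/90893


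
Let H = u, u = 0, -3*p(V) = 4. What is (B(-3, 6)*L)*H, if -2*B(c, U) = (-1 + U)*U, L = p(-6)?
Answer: 0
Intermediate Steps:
p(V) = -4/3 (p(V) = -1/3*4 = -4/3)
L = -4/3 ≈ -1.3333
H = 0
B(c, U) = -U*(-1 + U)/2 (B(c, U) = -(-1 + U)*U/2 = -U*(-1 + U)/2)
(B(-3, 6)*L)*H = (((1/2)*6*(1 - 1*6))*(-4/3))*0 = (((1/2)*6*(1 - 6))*(-4/3))*0 = (((1/2)*6*(-5))*(-4/3))*0 = -15*(-4/3)*0 = 20*0 = 0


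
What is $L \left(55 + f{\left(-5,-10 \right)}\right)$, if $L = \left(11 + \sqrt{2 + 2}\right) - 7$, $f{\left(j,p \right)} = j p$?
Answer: $630$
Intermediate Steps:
$L = 6$ ($L = \left(11 + \sqrt{4}\right) - 7 = \left(11 + 2\right) - 7 = 13 - 7 = 6$)
$L \left(55 + f{\left(-5,-10 \right)}\right) = 6 \left(55 - -50\right) = 6 \left(55 + 50\right) = 6 \cdot 105 = 630$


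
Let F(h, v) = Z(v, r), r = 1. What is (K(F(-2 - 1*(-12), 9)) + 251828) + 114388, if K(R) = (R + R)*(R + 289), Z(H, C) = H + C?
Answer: 372196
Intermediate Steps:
Z(H, C) = C + H
F(h, v) = 1 + v
K(R) = 2*R*(289 + R) (K(R) = (2*R)*(289 + R) = 2*R*(289 + R))
(K(F(-2 - 1*(-12), 9)) + 251828) + 114388 = (2*(1 + 9)*(289 + (1 + 9)) + 251828) + 114388 = (2*10*(289 + 10) + 251828) + 114388 = (2*10*299 + 251828) + 114388 = (5980 + 251828) + 114388 = 257808 + 114388 = 372196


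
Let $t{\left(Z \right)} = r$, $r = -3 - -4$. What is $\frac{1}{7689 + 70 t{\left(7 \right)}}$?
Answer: $\frac{1}{7759} \approx 0.00012888$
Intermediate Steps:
$r = 1$ ($r = -3 + 4 = 1$)
$t{\left(Z \right)} = 1$
$\frac{1}{7689 + 70 t{\left(7 \right)}} = \frac{1}{7689 + 70 \cdot 1} = \frac{1}{7689 + 70} = \frac{1}{7759}$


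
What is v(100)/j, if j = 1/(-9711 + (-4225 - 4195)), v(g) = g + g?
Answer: -3626200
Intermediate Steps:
v(g) = 2*g
j = -1/18131 (j = 1/(-9711 - 8420) = 1/(-18131) = -1/18131 ≈ -5.5154e-5)
v(100)/j = (2*100)/(-1/18131) = 200*(-18131) = -3626200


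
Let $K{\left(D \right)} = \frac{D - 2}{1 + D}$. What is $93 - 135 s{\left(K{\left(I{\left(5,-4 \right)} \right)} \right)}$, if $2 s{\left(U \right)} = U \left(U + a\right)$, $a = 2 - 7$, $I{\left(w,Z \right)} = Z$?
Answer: $498$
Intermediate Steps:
$a = -5$ ($a = 2 - 7 = -5$)
$K{\left(D \right)} = \frac{-2 + D}{1 + D}$
$s{\left(U \right)} = \frac{U \left(-5 + U\right)}{2}$ ($s{\left(U \right)} = \frac{U \left(U - 5\right)}{2} = \frac{U \left(-5 + U\right)}{2}$)
$93 - 135 s{\left(K{\left(I{\left(5,-4 \right)} \right)} \right)} = 93 - 135 \frac{\frac{-2 - 4}{1 - 4} \left(-5 + \frac{-2 - 4}{1 - 4}\right)}{2} = 93 - 135 \frac{\frac{1}{-3} \left(-6\right) \left(-5 + \frac{1}{-3} \left(-6\right)\right)}{2} = 93 - 135 \frac{\left(- \frac{1}{3}\right) \left(-6\right) \left(-5 - -2\right)}{2} = 93 - 135 \cdot \frac{1}{2} \cdot 2 \left(-5 + 2\right) = 93 - 135 \cdot \frac{1}{2} \cdot 2 \left(-3\right) = 93 - -405 = 93 + 405 = 498$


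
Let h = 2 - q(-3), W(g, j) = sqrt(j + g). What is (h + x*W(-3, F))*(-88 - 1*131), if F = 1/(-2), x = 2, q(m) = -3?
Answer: -1095 - 219*I*sqrt(14) ≈ -1095.0 - 819.42*I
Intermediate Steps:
F = -1/2 ≈ -0.50000
W(g, j) = sqrt(g + j)
h = 5 (h = 2 - 1*(-3) = 2 + 3 = 5)
(h + x*W(-3, F))*(-88 - 1*131) = (5 + 2*sqrt(-3 - 1/2))*(-88 - 1*131) = (5 + 2*sqrt(-7/2))*(-88 - 131) = (5 + 2*(I*sqrt(14)/2))*(-219) = (5 + I*sqrt(14))*(-219) = -1095 - 219*I*sqrt(14)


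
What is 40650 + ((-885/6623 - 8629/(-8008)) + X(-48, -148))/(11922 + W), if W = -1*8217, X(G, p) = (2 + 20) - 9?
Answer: 7987808085061579/196502025720 ≈ 40650.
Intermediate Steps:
X(G, p) = 13 (X(G, p) = 22 - 9 = 13)
W = -8217
40650 + ((-885/6623 - 8629/(-8008)) + X(-48, -148))/(11922 + W) = 40650 + ((-885/6623 - 8629/(-8008)) + 13)/(11922 - 8217) = 40650 + ((-885*1/6623 - 8629*(-1/8008)) + 13)/3705 = 40650 + ((-885/6623 + 8629/8008) + 13)*(1/3705) = 40650 + (50062787/53036984 + 13)*(1/3705) = 40650 + (739543579/53036984)*(1/3705) = 40650 + 739543579/196502025720 = 7987808085061579/196502025720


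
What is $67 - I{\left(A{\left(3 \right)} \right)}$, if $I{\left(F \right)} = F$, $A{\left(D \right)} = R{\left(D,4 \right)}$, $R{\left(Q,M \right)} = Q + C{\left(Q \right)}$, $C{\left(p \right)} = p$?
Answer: $61$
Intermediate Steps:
$R{\left(Q,M \right)} = 2 Q$ ($R{\left(Q,M \right)} = Q + Q = 2 Q$)
$A{\left(D \right)} = 2 D$
$67 - I{\left(A{\left(3 \right)} \right)} = 67 - 2 \cdot 3 = 67 - 6 = 61$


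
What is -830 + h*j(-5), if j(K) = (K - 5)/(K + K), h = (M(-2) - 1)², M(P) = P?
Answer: -821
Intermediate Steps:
h = 9 (h = (-2 - 1)² = (-3)² = 9)
j(K) = (-5 + K)/(2*K) (j(K) = (-5 + K)/((2*K)) = (-5 + K)*(1/(2*K)) = (-5 + K)/(2*K))
-830 + h*j(-5) = -830 + 9*((½)*(-5 - 5)/(-5)) = -830 + 9*((½)*(-⅕)*(-10)) = -830 + 9*1 = -830 + 9 = -821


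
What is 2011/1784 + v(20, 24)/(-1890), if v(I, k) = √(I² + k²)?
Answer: 2011/1784 - 2*√61/945 ≈ 1.1107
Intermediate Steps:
2011/1784 + v(20, 24)/(-1890) = 2011/1784 + √(20² + 24²)/(-1890) = 2011*(1/1784) + √(400 + 576)*(-1/1890) = 2011/1784 + √976*(-1/1890) = 2011/1784 + (4*√61)*(-1/1890) = 2011/1784 - 2*√61/945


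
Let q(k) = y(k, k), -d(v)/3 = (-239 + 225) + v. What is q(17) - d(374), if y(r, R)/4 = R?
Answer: 1148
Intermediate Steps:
y(r, R) = 4*R
d(v) = 42 - 3*v (d(v) = -3*((-239 + 225) + v) = -3*(-14 + v) = 42 - 3*v)
q(k) = 4*k
q(17) - d(374) = 4*17 - (42 - 3*374) = 68 - (42 - 1122) = 68 - 1*(-1080) = 68 + 1080 = 1148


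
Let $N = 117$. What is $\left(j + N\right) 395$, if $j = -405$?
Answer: $-113760$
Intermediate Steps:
$\left(j + N\right) 395 = \left(-405 + 117\right) 395 = \left(-288\right) 395 = -113760$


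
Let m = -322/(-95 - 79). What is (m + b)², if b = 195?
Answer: 293299876/7569 ≈ 38750.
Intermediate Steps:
m = 161/87 (m = -322/(-174) = -322*(-1/174) = 161/87 ≈ 1.8506)
(m + b)² = (161/87 + 195)² = (17126/87)² = 293299876/7569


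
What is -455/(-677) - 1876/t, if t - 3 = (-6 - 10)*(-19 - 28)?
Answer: -926527/511135 ≈ -1.8127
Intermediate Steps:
t = 755 (t = 3 + (-6 - 10)*(-19 - 28) = 3 - 16*(-47) = 3 + 752 = 755)
-455/(-677) - 1876/t = -455/(-677) - 1876/755 = -455*(-1/677) - 1876*1/755 = 455/677 - 1876/755 = -926527/511135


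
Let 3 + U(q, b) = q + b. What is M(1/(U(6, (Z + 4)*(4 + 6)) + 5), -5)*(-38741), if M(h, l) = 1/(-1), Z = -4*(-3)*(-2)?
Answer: 38741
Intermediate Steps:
Z = -24 (Z = 12*(-2) = -24)
U(q, b) = -3 + b + q (U(q, b) = -3 + (q + b) = -3 + (b + q) = -3 + b + q)
M(h, l) = -1
M(1/(U(6, (Z + 4)*(4 + 6)) + 5), -5)*(-38741) = -1*(-38741) = 38741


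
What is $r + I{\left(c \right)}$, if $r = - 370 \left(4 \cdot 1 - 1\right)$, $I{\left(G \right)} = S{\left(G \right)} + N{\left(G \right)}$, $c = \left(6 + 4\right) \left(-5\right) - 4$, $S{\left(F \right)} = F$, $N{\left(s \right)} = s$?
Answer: $-1218$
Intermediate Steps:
$c = -54$ ($c = 10 \left(-5\right) - 4 = -50 - 4 = -54$)
$I{\left(G \right)} = 2 G$ ($I{\left(G \right)} = G + G = 2 G$)
$r = -1110$ ($r = - 370 \left(4 - 1\right) = \left(-370\right) 3 = -1110$)
$r + I{\left(c \right)} = -1110 + 2 \left(-54\right) = -1110 - 108 = -1218$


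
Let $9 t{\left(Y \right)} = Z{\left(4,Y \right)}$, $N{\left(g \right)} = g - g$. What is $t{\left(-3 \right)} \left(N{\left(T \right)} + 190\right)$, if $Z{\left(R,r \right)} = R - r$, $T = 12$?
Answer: $\frac{1330}{9} \approx 147.78$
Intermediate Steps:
$N{\left(g \right)} = 0$
$t{\left(Y \right)} = \frac{4}{9} - \frac{Y}{9}$ ($t{\left(Y \right)} = \frac{4 - Y}{9} = \frac{4}{9} - \frac{Y}{9}$)
$t{\left(-3 \right)} \left(N{\left(T \right)} + 190\right) = \left(\frac{4}{9} - - \frac{1}{3}\right) \left(0 + 190\right) = \left(\frac{4}{9} + \frac{1}{3}\right) 190 = \frac{7}{9} \cdot 190 = \frac{1330}{9}$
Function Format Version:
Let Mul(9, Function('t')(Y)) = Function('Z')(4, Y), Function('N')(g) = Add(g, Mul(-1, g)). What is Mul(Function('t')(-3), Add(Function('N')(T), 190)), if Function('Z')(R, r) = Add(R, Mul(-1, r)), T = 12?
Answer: Rational(1330, 9) ≈ 147.78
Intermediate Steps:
Function('N')(g) = 0
Function('t')(Y) = Add(Rational(4, 9), Mul(Rational(-1, 9), Y)) (Function('t')(Y) = Mul(Rational(1, 9), Add(4, Mul(-1, Y))) = Add(Rational(4, 9), Mul(Rational(-1, 9), Y)))
Mul(Function('t')(-3), Add(Function('N')(T), 190)) = Mul(Add(Rational(4, 9), Mul(Rational(-1, 9), -3)), Add(0, 190)) = Mul(Add(Rational(4, 9), Rational(1, 3)), 190) = Mul(Rational(7, 9), 190) = Rational(1330, 9)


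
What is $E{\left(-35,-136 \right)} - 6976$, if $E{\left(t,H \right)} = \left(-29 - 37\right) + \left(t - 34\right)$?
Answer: $-7111$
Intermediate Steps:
$E{\left(t,H \right)} = -100 + t$ ($E{\left(t,H \right)} = -66 + \left(t - 34\right) = -66 + \left(-34 + t\right) = -100 + t$)
$E{\left(-35,-136 \right)} - 6976 = \left(-100 - 35\right) - 6976 = -135 - 6976 = -7111$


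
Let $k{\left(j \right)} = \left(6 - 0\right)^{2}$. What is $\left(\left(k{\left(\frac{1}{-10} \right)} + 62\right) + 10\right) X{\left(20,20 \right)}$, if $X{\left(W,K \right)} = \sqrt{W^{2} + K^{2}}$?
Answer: $2160 \sqrt{2} \approx 3054.7$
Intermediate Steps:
$k{\left(j \right)} = 36$ ($k{\left(j \right)} = \left(6 + 0\right)^{2} = 6^{2} = 36$)
$X{\left(W,K \right)} = \sqrt{K^{2} + W^{2}}$
$\left(\left(k{\left(\frac{1}{-10} \right)} + 62\right) + 10\right) X{\left(20,20 \right)} = \left(\left(36 + 62\right) + 10\right) \sqrt{20^{2} + 20^{2}} = \left(98 + 10\right) \sqrt{400 + 400} = 108 \sqrt{800} = 108 \cdot 20 \sqrt{2} = 2160 \sqrt{2}$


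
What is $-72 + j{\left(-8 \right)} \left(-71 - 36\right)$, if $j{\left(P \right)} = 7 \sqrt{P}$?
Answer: $-72 - 1498 i \sqrt{2} \approx -72.0 - 2118.5 i$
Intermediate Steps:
$-72 + j{\left(-8 \right)} \left(-71 - 36\right) = -72 + 7 \sqrt{-8} \left(-71 - 36\right) = -72 + 7 \cdot 2 i \sqrt{2} \left(-71 - 36\right) = -72 + 14 i \sqrt{2} \left(-107\right) = -72 - 1498 i \sqrt{2}$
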